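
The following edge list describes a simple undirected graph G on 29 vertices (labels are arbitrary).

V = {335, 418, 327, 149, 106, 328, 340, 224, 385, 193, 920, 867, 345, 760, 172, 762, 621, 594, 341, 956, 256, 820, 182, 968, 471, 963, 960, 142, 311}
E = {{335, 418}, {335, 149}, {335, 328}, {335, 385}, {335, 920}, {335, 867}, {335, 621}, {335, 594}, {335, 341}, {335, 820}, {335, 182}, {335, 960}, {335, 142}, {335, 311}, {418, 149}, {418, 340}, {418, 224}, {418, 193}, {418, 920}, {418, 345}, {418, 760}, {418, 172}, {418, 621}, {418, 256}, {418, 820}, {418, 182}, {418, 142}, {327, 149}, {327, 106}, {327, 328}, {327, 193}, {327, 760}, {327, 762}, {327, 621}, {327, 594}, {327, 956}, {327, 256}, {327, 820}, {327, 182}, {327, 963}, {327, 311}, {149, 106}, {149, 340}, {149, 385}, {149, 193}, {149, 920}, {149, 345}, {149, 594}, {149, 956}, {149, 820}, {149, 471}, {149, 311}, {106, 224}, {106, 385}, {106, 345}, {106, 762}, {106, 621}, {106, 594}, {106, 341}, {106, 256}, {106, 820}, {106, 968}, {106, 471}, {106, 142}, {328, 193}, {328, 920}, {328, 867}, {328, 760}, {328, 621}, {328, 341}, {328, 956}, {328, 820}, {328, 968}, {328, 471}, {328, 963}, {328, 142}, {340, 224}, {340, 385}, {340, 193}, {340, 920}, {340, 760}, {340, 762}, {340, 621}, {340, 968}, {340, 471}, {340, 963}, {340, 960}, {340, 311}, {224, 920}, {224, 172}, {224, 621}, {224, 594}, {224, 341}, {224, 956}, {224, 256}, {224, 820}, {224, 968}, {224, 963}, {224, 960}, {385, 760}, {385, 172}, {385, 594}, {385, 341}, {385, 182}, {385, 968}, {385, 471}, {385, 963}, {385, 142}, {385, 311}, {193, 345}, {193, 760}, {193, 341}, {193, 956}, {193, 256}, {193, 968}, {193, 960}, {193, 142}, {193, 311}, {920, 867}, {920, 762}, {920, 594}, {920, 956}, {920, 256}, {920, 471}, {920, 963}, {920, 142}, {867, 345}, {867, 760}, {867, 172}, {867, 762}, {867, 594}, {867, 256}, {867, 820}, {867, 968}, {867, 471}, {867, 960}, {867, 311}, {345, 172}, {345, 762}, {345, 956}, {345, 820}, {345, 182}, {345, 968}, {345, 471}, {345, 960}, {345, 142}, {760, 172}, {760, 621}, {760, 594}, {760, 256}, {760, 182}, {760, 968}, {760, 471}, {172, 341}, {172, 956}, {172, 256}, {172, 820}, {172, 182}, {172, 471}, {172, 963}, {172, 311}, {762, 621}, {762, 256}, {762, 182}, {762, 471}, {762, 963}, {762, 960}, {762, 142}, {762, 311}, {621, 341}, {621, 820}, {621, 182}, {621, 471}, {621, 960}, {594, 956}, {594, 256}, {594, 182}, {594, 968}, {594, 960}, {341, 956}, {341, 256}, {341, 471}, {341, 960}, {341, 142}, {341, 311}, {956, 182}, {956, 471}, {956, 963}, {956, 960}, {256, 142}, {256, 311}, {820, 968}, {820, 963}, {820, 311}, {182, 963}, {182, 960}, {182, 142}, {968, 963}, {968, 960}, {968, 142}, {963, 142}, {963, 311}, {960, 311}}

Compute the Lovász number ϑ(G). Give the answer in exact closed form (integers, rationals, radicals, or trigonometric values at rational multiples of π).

sqrt(29)

N(335) = {418, 149, 328, 385, 920, 867, 621, 594, 341, 820, 182, 960, 142, 311}, |N(335)| = 14.
Vertex 820 has 14 neighbors: 335, 418, 327, 149, 106, 328, 224, 867, 345, 172, 621, 968, 963, 311.
deg(867) = 14; N(867) = {335, 328, 920, 345, 760, 172, 762, 594, 256, 820, 968, 471, 960, 311}.
Vertex 956 has 14 neighbors: 327, 149, 328, 224, 193, 920, 345, 172, 594, 341, 182, 471, 963, 960.
29-vertex 14-regular graph: SR(29,14,6,7) — a Paley graph.
spec(A) ≈ [14.0, 2.192582, -3.192582] (distinct, 6 d.p.).
λ_max=14, λ_min=-sqrt(29)/2 - 1/2; ϑ = −29·λ_min/(λ_max−λ_min) = sqrt(29).
Numerically 5.38516.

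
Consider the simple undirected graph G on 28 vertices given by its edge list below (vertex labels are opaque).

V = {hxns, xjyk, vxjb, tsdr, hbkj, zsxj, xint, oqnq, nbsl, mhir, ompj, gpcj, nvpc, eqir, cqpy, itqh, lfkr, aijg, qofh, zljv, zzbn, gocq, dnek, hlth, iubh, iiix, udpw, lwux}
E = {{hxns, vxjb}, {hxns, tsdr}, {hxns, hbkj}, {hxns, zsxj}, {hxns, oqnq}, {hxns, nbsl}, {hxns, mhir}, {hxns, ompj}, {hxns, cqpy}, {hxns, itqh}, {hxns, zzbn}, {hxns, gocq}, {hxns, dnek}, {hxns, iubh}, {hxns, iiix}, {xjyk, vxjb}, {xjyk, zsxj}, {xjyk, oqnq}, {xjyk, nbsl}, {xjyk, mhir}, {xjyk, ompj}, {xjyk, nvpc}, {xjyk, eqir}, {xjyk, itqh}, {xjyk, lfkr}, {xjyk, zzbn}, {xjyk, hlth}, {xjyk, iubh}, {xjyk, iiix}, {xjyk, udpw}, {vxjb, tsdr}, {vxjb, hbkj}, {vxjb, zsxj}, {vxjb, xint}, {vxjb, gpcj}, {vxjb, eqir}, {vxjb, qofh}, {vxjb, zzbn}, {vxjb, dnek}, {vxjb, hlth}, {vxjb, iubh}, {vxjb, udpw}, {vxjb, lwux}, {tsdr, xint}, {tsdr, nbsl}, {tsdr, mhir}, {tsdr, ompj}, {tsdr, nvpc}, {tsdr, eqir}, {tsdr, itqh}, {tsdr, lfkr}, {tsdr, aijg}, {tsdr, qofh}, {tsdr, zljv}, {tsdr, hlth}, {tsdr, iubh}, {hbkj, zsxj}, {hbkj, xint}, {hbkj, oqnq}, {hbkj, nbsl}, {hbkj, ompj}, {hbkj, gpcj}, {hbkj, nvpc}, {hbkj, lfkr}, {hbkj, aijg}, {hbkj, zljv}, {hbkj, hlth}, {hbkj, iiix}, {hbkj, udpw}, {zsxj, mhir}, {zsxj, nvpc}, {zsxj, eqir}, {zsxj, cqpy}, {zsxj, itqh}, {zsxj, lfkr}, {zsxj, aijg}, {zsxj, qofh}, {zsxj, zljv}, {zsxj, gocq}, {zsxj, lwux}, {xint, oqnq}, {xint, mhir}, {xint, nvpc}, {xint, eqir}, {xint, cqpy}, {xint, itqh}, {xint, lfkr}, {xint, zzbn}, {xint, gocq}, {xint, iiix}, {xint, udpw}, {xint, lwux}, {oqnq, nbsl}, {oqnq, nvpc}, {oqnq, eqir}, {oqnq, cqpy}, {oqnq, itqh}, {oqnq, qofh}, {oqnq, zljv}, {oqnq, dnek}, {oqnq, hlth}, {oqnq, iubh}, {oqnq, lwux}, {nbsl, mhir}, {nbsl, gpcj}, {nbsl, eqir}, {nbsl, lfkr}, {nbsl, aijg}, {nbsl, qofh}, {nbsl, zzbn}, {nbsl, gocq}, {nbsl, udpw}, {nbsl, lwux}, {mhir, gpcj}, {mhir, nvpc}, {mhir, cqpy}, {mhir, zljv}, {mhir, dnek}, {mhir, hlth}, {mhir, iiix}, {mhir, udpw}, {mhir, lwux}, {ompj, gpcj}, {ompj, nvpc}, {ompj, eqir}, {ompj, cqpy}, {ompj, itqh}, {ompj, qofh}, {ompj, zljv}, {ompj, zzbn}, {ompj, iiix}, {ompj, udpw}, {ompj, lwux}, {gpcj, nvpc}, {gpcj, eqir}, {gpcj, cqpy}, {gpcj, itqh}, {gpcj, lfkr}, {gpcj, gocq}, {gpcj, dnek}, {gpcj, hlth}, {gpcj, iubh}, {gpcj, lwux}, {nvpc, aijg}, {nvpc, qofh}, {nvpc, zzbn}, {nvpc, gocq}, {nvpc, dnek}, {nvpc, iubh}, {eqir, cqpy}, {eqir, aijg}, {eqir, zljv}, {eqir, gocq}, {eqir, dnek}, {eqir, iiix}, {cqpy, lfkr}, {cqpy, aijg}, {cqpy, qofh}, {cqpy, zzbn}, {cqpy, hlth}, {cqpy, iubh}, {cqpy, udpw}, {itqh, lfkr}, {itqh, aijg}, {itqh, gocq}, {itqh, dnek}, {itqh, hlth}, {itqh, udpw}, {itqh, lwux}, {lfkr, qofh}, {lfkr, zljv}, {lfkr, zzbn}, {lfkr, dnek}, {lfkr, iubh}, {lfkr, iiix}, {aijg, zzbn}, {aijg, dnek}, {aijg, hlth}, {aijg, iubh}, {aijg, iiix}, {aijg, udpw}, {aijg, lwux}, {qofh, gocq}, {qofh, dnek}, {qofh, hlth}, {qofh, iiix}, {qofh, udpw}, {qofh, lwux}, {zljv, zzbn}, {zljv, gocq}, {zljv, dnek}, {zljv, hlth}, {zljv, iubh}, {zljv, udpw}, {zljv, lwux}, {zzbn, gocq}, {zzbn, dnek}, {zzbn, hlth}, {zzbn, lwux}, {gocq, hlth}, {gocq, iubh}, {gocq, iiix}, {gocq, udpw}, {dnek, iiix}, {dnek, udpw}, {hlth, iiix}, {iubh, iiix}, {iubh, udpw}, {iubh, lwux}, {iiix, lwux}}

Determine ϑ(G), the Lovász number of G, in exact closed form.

deg(xint) = 15; N(xint) = {vxjb, tsdr, hbkj, oqnq, mhir, nvpc, eqir, cqpy, itqh, lfkr, zzbn, gocq, iiix, udpw, lwux}.
deg(hxns) = 15; N(hxns) = {vxjb, tsdr, hbkj, zsxj, oqnq, nbsl, mhir, ompj, cqpy, itqh, zzbn, gocq, dnek, iubh, iiix}.
N(hlth) = {xjyk, vxjb, tsdr, hbkj, oqnq, mhir, gpcj, cqpy, itqh, aijg, qofh, zljv, zzbn, gocq, iiix}, |N(hlth)| = 15.
Vertex gocq has 15 neighbors: hxns, zsxj, xint, nbsl, gpcj, nvpc, eqir, itqh, qofh, zljv, zzbn, hlth, iubh, iiix, udpw.
Regular of degree 15 on 28 vertices: this is K(8,2), the Kneser graph.
spec(A) ≈ [15.0, 1.0, -5.0] (distinct, 5 d.p.).
Lovász (edge-transitive): ϑ = −28·(-5)/((15)−(-5)) = 7.
= 7.00000… (decimal).

7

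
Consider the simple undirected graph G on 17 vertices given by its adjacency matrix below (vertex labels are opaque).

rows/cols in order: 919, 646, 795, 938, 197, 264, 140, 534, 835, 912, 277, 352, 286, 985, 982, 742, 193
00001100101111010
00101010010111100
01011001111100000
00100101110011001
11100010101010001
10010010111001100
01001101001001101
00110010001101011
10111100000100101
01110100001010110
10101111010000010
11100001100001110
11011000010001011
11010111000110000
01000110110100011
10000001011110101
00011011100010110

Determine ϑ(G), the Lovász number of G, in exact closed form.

sqrt(17)

deg(912) = 8; N(912) = {646, 795, 938, 264, 277, 286, 982, 742}.
deg(919) = 8; N(919) = {197, 264, 835, 277, 352, 286, 985, 742}.
N(646) = {795, 197, 140, 912, 352, 286, 985, 982}, |N(646)| = 8.
Vertex 795 has 8 neighbors: 646, 938, 197, 534, 835, 912, 277, 352.
8-regular, N=17; strongly regular (17,8,3,4).
A has 3 distinct eigenvalues ≈ [8.0, 1.56155, -2.56155].
ϑ = −N·λ_min/(λ_max−λ_min) = −17·(-sqrt(17)/2 - 1/2)/(8−(-sqrt(17)/2 - 1/2)) = sqrt(17).
Numerically 4.1231056.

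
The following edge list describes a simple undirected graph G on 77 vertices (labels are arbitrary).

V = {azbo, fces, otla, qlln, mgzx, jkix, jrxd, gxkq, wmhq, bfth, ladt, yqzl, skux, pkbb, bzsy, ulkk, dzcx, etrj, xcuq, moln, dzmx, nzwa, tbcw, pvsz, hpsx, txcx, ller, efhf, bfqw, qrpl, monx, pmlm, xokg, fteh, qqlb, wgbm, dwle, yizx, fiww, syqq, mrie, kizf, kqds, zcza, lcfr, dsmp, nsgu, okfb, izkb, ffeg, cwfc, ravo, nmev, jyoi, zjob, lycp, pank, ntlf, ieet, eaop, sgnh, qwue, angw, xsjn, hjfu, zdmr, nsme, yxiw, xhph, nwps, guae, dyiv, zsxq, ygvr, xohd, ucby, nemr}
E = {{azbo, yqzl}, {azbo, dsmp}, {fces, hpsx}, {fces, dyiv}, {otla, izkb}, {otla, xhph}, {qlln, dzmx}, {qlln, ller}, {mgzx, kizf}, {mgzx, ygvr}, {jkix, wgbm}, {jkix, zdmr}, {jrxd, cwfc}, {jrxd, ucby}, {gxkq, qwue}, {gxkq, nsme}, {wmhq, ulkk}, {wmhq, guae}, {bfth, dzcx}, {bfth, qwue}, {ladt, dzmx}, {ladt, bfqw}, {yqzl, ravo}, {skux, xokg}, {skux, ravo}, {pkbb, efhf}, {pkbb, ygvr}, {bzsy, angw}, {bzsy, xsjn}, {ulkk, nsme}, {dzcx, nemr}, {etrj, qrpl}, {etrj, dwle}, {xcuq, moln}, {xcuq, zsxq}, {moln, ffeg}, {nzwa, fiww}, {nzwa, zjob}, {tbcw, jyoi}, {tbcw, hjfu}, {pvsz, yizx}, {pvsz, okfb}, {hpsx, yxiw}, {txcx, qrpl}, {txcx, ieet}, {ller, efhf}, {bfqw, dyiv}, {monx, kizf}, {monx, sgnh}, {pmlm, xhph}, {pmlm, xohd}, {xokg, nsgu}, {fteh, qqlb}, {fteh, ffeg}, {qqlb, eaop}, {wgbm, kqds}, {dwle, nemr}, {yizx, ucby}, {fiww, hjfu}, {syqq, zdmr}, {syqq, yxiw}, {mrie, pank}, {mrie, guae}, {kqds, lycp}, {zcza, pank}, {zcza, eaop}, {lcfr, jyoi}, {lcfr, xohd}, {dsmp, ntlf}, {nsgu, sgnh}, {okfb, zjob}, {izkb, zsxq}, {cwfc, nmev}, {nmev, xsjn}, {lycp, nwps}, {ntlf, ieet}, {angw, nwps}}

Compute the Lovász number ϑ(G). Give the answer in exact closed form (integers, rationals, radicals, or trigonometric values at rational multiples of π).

77*cos(pi/77)/(cos(pi/77) + 1)

N(ller) = {qlln, efhf}, |N(ller)| = 2.
Vertex xcuq has 2 neighbors: moln, zsxq.
Vertex monx has 2 neighbors: kizf, sgnh.
N(pkbb) = {efhf, ygvr}, |N(pkbb)| = 2.
Regular of degree 2 on 77 vertices: this is C_{77}, the 77-cycle.
A has 39 distinct eigenvalues ≈ [2.0, 1.99335, 1.97342, 1.94037, 1.89441, 1.83583, 1.76504, 1.68251, 1.58877, 1.48447, 1.37028, 1.24698, 1.11538, 0.97635, 0.83083, 0.67978, 0.5242, 0.36514, 0.20365, 0.0408, -0.12232, -0.28463, -0.44504, -0.60249, -0.75593, -0.90434, -1.04674, -1.18216, -1.30972, -1.42856, -1.5379, -1.637, -1.72521, -1.80194, -1.86667, -1.91899, -1.95853, -1.98504, -1.99834].
−77·(-2*cos(pi/77)) / ((2)−(-2*cos(pi/77))) = 77*cos(pi/77)/(cos(pi/77) + 1) = ϑ(G).
≈ 38.48397 (to 5 d.p.).
Check 38 ≤ 77*cos(pi/77)/(cos(pi/77) + 1) ≤ 39: both strict.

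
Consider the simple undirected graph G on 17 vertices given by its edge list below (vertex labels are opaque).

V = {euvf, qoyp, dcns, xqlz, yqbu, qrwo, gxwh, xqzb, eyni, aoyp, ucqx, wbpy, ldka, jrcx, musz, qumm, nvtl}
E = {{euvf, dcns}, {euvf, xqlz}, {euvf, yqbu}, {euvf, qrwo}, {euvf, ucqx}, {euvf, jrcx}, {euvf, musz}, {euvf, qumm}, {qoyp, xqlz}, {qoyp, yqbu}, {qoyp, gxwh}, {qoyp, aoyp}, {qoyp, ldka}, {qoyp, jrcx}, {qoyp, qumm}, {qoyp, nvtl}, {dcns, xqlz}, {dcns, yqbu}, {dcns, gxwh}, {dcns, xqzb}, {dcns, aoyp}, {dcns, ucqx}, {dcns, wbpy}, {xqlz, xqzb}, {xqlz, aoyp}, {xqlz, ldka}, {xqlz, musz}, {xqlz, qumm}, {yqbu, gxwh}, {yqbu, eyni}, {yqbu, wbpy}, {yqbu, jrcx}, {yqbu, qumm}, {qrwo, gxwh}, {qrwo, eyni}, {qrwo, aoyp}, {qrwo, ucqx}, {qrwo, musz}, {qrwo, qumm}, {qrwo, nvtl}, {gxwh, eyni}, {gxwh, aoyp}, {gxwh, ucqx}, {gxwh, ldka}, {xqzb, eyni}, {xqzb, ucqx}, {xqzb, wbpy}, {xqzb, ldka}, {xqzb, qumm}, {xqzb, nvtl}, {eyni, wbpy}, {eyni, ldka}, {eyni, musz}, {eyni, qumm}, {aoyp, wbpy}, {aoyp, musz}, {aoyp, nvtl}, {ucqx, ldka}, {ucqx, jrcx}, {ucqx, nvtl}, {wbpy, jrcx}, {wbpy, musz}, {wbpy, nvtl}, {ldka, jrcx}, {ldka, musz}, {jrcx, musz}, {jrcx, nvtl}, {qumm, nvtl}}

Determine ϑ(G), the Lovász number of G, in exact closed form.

N(aoyp) = {qoyp, dcns, xqlz, qrwo, gxwh, wbpy, musz, nvtl}, |N(aoyp)| = 8.
N(ucqx) = {euvf, dcns, qrwo, gxwh, xqzb, ldka, jrcx, nvtl}, |N(ucqx)| = 8.
deg(ldka) = 8; N(ldka) = {qoyp, xqlz, gxwh, xqzb, eyni, ucqx, jrcx, musz}.
N(eyni) = {yqbu, qrwo, gxwh, xqzb, wbpy, ldka, musz, qumm}, |N(eyni)| = 8.
17-vertex 8-regular graph: Paley(17): SR with (k,λ,μ)=(8,3,4).
Distinct eigenvalues (to 4 d.p.): [8.0, 1.5616, -2.5616].
−17·(-sqrt(17)/2 - 1/2) / ((8)−(-sqrt(17)/2 - 1/2)) = sqrt(17) = ϑ(G).
Numerically 4.123105626.

sqrt(17)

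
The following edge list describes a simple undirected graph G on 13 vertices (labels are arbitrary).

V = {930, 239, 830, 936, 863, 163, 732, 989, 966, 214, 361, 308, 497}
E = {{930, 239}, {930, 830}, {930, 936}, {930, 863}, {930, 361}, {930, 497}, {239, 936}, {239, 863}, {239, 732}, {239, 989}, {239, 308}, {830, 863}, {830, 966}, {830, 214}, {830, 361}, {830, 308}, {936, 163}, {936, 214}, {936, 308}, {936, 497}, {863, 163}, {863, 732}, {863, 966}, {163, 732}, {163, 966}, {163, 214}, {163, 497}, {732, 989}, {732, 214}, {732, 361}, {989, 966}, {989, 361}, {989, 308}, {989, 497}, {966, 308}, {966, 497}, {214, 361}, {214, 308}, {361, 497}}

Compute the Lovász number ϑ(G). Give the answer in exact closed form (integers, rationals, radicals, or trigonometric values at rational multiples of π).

Vertex 361 has 6 neighbors: 930, 830, 732, 989, 214, 497.
Vertex 308 has 6 neighbors: 239, 830, 936, 989, 966, 214.
deg(239) = 6; N(239) = {930, 936, 863, 732, 989, 308}.
Vertex 966 has 6 neighbors: 830, 863, 163, 989, 308, 497.
Every vertex has degree 6 (N=13); strongly regular (13,6,2,3).
A has 3 distinct eigenvalues ≈ [6.0, 1.303, -2.303].
ϑ = −N·λ_min/(λ_max−λ_min) = −13·(-sqrt(13)/2 - 1/2)/(6−(-sqrt(13)/2 - 1/2)) = sqrt(13).
ϑ(G) ≈ 3.60555.

sqrt(13)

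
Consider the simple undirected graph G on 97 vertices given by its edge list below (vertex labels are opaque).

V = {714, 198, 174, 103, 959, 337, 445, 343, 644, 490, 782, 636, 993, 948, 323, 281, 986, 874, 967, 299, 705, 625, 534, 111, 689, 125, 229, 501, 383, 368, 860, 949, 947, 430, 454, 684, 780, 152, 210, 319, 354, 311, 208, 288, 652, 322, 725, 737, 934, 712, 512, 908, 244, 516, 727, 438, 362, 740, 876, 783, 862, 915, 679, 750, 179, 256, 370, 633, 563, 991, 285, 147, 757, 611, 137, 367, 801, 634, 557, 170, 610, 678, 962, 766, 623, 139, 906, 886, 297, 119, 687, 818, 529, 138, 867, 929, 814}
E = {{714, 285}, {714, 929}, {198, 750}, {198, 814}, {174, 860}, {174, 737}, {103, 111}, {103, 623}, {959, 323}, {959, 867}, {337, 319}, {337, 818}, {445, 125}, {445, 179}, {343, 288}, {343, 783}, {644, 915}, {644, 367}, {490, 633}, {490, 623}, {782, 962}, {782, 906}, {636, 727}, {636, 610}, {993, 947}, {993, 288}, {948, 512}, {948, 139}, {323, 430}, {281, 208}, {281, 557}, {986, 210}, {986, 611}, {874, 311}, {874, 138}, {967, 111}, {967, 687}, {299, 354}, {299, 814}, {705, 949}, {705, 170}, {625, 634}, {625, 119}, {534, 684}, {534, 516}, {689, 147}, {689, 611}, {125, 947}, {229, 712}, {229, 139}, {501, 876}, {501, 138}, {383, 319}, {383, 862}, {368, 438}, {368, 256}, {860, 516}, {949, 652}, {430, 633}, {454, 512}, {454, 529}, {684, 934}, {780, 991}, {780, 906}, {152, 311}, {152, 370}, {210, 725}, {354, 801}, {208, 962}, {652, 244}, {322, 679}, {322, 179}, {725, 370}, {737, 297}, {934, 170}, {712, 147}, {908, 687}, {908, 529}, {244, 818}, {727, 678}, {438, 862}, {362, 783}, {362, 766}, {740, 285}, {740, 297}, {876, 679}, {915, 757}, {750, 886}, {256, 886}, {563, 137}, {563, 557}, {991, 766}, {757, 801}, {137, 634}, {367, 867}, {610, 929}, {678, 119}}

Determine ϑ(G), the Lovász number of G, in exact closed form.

97*cos(pi/97)/(cos(pi/97) + 1)

N(684) = {534, 934}, |N(684)| = 2.
Vertex 948 has 2 neighbors: 512, 139.
N(714) = {285, 929}, |N(714)| = 2.
deg(103) = 2; N(103) = {111, 623}.
G on 97 vertices is 2-regular; the odd cycle C_{97}.
Distinct eigenvalues (to 5 d.p.): [2.0, 1.99581, 1.98324, 1.96236, 1.93324, 1.89602, 1.85084, 1.7979, 1.73742, 1.66966, 1.59489, 1.51343, 1.42562, 1.33183, 1.23246, 1.12791, 1.01864, 0.90509, 0.78775, 0.6671, 0.54366, 0.41794, 0.29046, 0.16176, 0.03239, -0.09712, -0.22623, -0.35438, -0.48105, -0.6057, -0.72781, -0.84687, -0.96237, -1.07384, -1.1808, -1.28282, -1.37945, -1.47029, -1.55497, -1.63313, -1.70443, -1.76859, -1.82533, -1.87441, -1.91563, -1.94882, -1.97383, -1.99057, -1.99895].
−97·(-2*cos(pi/97)) / ((2)−(-2*cos(pi/97))) = 97*cos(pi/97)/(cos(pi/97) + 1) = ϑ(G).
= 48.48728… (decimal).
Lovász sandwich 48 ≤ 97*cos(pi/97)/(cos(pi/97) + 1) ≤ 49: both strict.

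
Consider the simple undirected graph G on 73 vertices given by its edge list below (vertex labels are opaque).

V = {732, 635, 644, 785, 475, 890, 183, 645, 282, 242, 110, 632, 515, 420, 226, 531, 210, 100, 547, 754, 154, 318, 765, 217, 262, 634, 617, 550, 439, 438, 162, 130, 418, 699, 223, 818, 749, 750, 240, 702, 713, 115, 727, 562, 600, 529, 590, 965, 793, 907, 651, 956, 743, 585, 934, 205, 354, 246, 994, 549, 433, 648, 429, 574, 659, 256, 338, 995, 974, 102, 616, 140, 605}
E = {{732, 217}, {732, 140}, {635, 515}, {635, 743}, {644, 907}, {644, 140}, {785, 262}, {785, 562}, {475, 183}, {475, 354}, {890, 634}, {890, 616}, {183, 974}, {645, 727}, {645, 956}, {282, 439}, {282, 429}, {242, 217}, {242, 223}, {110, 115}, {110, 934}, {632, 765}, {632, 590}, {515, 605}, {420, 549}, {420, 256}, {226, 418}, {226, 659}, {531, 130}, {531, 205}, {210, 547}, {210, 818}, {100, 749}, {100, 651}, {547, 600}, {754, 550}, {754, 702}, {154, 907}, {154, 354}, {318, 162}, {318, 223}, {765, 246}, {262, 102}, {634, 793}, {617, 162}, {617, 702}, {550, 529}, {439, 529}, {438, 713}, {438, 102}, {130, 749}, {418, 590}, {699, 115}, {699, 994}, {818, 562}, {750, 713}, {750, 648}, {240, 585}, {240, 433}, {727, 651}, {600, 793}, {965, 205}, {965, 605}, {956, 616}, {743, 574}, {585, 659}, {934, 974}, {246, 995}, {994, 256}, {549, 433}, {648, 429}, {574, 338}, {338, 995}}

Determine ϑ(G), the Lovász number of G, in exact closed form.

73*cos(pi/73)/(cos(pi/73) + 1)

Vertex 140 has 2 neighbors: 732, 644.
Vertex 562 has 2 neighbors: 785, 818.
N(429) = {282, 648}, |N(429)| = 2.
deg(418) = 2; N(418) = {226, 590}.
Every vertex has degree 2 (N=73); this is C_{73}, the 73-cycle.
spec(A) ≈ [2.0, 1.9926, 1.9704, 1.9337, 1.8826, 1.8176, 1.7392, 1.6478, 1.5443, 1.4293, 1.3038, 1.1686, 1.0247, 0.8733, 0.7154, 0.5522, 0.3849, 0.2148, 0.043, -0.129, -0.3001, -0.469, -0.6344, -0.7951, -0.9499, -1.0977, -1.2373, -1.3678, -1.4882, -1.5976, -1.6951, -1.7801, -1.8518, -1.9099, -1.9539, -1.9834, -1.9981] (distinct, 4 d.p.).
−73·(-2*cos(pi/73)) / ((2)−(-2*cos(pi/73))) = 73*cos(pi/73)/(cos(pi/73) + 1) = ϑ(G).
= 36.48309477… (decimal).
Check 36 ≤ 73*cos(pi/73)/(cos(pi/73) + 1) ≤ 37: both strict.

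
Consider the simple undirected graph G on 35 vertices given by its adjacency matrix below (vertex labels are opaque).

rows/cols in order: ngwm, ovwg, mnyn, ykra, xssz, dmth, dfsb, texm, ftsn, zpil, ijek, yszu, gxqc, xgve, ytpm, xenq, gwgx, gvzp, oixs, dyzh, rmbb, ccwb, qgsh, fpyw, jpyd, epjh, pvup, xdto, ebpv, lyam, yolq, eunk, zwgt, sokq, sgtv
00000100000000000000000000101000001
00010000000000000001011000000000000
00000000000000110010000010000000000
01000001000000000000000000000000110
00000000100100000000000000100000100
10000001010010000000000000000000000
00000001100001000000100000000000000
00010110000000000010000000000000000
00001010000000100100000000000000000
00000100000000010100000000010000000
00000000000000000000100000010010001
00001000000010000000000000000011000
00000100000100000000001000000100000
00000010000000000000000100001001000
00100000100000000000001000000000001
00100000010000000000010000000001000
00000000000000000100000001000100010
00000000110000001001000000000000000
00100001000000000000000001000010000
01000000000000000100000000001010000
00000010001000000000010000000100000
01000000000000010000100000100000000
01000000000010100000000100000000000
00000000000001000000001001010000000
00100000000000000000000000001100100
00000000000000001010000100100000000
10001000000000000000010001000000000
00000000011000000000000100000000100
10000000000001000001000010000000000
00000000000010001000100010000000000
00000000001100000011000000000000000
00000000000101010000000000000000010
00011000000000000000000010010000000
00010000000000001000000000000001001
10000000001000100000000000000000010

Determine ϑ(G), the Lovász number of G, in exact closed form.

N(eunk) = {yszu, xgve, xenq, sokq}, |N(eunk)| = 4.
Vertex texm has 4 neighbors: ykra, dmth, dfsb, oixs.
N(epjh) = {gwgx, oixs, fpyw, pvup}, |N(epjh)| = 4.
N(ytpm) = {mnyn, ftsn, qgsh, sgtv}, |N(ytpm)| = 4.
G on 35 vertices is 4-regular; this is K(7,3), the Kneser graph.
spec(A) ≈ [4.0, 2.0, -1.0, -3.0] (distinct, 5 d.p.).
λ_max=4, λ_min=-3; ϑ = −35·λ_min/(λ_max−λ_min) = 15.
≈ 15.00000 (to 5 d.p.).

15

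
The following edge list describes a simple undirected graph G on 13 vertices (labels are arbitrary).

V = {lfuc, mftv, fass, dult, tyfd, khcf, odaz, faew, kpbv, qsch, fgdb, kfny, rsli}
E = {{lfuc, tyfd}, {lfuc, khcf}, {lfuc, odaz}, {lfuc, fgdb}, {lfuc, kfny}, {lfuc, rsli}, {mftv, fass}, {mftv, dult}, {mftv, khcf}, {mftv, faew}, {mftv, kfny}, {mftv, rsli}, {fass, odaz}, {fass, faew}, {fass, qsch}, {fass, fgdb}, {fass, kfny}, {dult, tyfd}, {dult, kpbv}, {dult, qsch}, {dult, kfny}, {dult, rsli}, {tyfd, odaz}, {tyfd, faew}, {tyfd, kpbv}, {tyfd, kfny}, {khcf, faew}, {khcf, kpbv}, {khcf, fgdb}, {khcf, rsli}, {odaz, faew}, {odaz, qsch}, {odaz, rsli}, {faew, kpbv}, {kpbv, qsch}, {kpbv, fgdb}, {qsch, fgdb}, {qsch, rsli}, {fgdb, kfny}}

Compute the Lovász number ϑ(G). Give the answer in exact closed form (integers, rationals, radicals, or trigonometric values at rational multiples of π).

sqrt(13)

deg(kpbv) = 6; N(kpbv) = {dult, tyfd, khcf, faew, qsch, fgdb}.
deg(dult) = 6; N(dult) = {mftv, tyfd, kpbv, qsch, kfny, rsli}.
deg(lfuc) = 6; N(lfuc) = {tyfd, khcf, odaz, fgdb, kfny, rsli}.
deg(kfny) = 6; N(kfny) = {lfuc, mftv, fass, dult, tyfd, fgdb}.
Regular of degree 6 on 13 vertices: SR(13,6,2,3) — a Paley graph.
spec(A) ≈ [6.0, 1.3028, -2.3028] (distinct, 4 d.p.).
ϑ = −N·λ_min/(λ_max−λ_min) = −13·(-sqrt(13)/2 - 1/2)/(6−(-sqrt(13)/2 - 1/2)) = sqrt(13).
Numerically 3.605551.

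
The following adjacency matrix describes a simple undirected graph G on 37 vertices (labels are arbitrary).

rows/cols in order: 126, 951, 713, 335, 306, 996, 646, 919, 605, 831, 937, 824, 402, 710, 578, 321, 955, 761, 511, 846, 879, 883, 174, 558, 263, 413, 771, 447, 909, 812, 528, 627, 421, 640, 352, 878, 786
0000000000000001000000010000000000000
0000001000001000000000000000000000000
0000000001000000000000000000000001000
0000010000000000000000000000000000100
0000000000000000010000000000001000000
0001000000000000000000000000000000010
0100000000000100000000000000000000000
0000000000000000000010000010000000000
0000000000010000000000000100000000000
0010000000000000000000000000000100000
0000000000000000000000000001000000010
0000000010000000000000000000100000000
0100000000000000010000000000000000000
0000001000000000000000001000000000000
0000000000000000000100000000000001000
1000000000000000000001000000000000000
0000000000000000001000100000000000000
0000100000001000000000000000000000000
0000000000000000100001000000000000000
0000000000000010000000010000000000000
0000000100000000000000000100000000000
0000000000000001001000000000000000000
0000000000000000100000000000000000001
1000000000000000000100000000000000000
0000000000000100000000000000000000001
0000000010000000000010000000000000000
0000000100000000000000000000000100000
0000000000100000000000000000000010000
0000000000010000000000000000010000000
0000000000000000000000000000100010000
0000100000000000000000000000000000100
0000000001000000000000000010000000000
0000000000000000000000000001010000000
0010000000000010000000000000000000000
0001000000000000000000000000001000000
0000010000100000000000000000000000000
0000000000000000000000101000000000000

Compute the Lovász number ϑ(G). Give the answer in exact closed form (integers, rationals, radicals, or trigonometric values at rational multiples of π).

Vertex 955 has 2 neighbors: 511, 174.
Vertex 511 has 2 neighbors: 955, 883.
deg(306) = 2; N(306) = {761, 528}.
N(402) = {951, 761}, |N(402)| = 2.
2-regular, N=37; connected 2-regular on 37 ⇒ C_{37}.
Distinct eigenvalues (to 4 d.p.): [2.0, 1.9712, 1.8858, 1.746, 1.5561, 1.3213, 1.0486, 0.7457, 0.4214, 0.0849, -0.254, -0.5856, -0.9004, -1.1893, -1.4439, -1.657, -1.8225, -1.9355, -1.9928].
ϑ = −N·λ_min/(λ_max−λ_min) = −37·(-2*cos(pi/37))/(2−(-2*cos(pi/37))) = 37*cos(pi/37)/(cos(pi/37) + 1).
ϑ(G) ≈ 18.466617.
α=18, χ(Ḡ)=19; ϑ=37*cos(pi/37)/(cos(pi/37) + 1) lies between (both strict).

37*cos(pi/37)/(cos(pi/37) + 1)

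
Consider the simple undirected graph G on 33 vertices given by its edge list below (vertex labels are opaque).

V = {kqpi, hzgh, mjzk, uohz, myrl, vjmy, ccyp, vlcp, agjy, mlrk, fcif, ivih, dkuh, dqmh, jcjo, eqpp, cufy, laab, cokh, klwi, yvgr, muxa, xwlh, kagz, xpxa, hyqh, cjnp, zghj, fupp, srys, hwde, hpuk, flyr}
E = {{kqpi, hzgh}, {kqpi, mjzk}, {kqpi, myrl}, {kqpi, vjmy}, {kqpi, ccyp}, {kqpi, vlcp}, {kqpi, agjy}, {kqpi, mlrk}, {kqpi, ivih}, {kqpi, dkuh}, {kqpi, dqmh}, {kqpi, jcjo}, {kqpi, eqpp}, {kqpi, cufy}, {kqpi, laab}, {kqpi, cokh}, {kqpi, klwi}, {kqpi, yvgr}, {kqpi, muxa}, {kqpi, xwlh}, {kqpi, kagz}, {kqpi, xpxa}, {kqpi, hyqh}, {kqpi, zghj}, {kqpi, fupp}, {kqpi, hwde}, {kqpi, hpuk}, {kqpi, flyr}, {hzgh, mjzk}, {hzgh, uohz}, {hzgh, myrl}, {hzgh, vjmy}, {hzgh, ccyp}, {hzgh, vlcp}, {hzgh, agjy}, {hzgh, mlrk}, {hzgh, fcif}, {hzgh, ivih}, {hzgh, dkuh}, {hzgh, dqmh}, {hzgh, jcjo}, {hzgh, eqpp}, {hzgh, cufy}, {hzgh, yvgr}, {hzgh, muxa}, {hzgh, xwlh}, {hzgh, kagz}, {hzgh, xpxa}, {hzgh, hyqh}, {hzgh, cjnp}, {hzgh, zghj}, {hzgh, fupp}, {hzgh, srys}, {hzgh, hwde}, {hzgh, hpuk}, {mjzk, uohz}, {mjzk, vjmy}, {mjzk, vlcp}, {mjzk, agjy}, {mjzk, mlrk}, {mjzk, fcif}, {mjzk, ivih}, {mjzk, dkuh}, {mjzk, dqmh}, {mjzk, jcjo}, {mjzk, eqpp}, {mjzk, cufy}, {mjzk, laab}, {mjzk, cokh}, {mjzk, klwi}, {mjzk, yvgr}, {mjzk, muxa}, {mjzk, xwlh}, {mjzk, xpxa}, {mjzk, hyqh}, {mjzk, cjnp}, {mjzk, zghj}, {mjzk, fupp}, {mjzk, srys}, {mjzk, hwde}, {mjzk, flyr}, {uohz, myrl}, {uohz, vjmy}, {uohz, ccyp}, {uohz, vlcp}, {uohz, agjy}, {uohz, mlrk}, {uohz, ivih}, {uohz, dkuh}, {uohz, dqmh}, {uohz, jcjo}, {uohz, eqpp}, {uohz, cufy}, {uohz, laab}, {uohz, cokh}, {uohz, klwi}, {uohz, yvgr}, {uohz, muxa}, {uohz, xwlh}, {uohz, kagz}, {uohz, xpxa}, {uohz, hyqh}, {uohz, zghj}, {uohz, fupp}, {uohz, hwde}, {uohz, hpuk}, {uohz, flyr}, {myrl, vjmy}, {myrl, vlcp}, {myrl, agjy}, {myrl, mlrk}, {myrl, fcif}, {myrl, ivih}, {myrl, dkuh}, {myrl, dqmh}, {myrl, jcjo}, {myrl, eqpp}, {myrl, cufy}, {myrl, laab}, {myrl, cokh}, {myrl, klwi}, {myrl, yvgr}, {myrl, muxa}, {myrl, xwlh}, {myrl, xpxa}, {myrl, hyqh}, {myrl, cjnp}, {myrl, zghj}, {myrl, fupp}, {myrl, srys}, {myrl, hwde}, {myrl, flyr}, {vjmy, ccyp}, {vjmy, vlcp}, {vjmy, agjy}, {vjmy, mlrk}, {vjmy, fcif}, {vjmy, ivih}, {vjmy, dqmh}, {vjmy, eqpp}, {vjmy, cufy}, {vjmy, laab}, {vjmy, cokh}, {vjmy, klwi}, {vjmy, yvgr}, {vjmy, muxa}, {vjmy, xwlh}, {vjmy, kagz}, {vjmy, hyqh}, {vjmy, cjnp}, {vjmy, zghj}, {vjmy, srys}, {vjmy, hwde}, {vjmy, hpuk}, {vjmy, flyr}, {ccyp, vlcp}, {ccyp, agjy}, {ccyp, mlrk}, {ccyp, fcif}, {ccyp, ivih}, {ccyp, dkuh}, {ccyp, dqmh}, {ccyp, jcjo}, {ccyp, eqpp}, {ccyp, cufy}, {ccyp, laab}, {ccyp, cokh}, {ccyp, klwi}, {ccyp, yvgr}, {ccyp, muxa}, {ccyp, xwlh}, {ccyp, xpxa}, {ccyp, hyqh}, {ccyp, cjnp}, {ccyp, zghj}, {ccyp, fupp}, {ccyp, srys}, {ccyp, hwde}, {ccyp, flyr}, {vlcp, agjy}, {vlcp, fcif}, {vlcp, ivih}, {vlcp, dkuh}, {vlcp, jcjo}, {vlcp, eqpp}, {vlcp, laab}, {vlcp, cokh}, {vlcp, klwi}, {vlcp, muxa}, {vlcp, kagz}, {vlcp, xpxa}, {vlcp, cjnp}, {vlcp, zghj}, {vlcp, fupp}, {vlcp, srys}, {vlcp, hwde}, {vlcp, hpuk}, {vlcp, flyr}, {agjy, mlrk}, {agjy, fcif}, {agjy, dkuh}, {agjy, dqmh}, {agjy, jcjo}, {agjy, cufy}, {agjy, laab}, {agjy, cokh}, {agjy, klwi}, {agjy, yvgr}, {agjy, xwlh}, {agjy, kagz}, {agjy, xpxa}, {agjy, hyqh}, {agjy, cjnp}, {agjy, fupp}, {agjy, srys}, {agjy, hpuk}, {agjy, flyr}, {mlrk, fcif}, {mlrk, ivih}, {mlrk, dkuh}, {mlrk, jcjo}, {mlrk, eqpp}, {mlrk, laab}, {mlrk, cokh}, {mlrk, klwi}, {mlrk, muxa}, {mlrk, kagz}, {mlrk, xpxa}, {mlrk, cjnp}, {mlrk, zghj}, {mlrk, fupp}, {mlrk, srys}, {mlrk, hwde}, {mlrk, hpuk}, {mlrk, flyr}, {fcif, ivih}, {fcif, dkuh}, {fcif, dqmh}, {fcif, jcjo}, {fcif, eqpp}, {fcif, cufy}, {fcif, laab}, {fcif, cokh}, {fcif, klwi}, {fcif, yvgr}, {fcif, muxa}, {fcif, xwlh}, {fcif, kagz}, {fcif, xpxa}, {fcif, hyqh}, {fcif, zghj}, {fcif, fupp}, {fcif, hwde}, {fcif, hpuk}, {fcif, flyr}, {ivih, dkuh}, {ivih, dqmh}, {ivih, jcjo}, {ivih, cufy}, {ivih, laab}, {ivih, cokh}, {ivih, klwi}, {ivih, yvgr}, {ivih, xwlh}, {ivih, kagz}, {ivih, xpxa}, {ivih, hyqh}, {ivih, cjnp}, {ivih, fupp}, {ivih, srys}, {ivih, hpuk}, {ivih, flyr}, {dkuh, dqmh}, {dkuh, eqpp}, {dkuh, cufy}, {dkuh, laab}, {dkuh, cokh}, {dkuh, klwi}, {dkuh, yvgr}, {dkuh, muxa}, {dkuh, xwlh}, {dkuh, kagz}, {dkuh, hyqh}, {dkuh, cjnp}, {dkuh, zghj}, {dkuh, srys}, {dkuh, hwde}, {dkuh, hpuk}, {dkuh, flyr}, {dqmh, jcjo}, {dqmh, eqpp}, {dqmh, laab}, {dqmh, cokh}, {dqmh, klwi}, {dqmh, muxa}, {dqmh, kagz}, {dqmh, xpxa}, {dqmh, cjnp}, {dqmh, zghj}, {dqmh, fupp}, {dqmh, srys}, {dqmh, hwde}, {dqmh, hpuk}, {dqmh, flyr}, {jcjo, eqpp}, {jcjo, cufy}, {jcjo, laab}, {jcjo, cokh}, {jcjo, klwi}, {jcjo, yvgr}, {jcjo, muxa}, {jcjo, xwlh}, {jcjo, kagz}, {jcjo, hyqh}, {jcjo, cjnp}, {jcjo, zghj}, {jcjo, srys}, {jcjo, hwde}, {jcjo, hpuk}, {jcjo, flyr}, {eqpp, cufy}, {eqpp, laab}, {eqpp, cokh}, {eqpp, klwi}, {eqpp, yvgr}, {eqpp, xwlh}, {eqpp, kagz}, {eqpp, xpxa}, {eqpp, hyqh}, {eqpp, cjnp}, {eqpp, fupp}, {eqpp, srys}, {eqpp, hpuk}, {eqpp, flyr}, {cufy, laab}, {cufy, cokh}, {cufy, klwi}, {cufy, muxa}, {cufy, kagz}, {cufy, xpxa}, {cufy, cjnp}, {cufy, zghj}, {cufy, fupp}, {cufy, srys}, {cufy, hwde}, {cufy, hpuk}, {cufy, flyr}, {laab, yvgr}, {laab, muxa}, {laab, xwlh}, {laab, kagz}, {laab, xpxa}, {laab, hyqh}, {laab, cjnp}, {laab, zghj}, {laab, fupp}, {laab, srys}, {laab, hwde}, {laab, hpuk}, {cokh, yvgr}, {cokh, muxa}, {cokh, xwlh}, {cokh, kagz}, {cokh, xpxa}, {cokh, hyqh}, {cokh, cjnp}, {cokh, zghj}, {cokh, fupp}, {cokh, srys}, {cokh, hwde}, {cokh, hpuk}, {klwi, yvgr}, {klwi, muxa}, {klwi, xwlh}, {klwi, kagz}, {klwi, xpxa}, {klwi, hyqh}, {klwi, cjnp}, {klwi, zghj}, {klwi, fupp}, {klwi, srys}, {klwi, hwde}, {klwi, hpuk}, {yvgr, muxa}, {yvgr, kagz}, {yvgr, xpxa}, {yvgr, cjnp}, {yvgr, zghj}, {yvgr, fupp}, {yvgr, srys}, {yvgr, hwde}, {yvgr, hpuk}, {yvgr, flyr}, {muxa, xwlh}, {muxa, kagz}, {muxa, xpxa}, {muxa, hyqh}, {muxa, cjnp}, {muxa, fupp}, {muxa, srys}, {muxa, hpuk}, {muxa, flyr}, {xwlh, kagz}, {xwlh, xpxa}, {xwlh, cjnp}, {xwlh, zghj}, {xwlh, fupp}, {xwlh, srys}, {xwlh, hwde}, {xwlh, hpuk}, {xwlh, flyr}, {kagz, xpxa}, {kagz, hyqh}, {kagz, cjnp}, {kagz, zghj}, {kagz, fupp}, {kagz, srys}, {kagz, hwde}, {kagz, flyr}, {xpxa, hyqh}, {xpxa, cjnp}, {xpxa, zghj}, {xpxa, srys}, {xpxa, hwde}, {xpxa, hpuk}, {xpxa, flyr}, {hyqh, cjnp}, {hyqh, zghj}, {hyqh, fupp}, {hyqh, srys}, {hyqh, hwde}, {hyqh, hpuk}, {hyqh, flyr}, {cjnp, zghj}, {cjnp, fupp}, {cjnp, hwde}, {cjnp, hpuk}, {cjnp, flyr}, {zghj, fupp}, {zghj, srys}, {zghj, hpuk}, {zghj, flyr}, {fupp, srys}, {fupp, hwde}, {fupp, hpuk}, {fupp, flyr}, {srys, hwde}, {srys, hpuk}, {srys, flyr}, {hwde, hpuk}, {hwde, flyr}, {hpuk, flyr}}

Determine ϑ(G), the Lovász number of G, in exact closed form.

7

N(laab) = {kqpi, mjzk, uohz, myrl, vjmy, ccyp, vlcp, agjy, mlrk, fcif, ivih, dkuh, dqmh, jcjo, eqpp, cufy, yvgr, muxa, xwlh, kagz, xpxa, hyqh, cjnp, zghj, fupp, srys, hwde, hpuk}, |N(laab)| = 28.
deg(dkuh) = 28; N(dkuh) = {kqpi, hzgh, mjzk, uohz, myrl, ccyp, vlcp, agjy, mlrk, fcif, ivih, dqmh, eqpp, cufy, laab, cokh, klwi, yvgr, muxa, xwlh, kagz, hyqh, cjnp, zghj, srys, hwde, hpuk, flyr}.
Vertex hwde has 27 neighbors: kqpi, hzgh, mjzk, uohz, myrl, vjmy, ccyp, vlcp, mlrk, fcif, dkuh, dqmh, jcjo, cufy, laab, cokh, klwi, yvgr, xwlh, kagz, xpxa, hyqh, cjnp, fupp, srys, hpuk, flyr.
N(hzgh) = {kqpi, mjzk, uohz, myrl, vjmy, ccyp, vlcp, agjy, mlrk, fcif, ivih, dkuh, dqmh, jcjo, eqpp, cufy, yvgr, muxa, xwlh, kagz, xpxa, hyqh, cjnp, zghj, fupp, srys, hwde, hpuk}, |N(hzgh)| = 28.
Complete 6-partite, parts [7, 6, 5, 5, 5, 5]: perfect, ϑ = α = 7.
= 7.000000… (decimal).
Sandwich: α(G)=7 ≤ ϑ(G)=7 ≤ χ(Ḡ)=7 (collapsed).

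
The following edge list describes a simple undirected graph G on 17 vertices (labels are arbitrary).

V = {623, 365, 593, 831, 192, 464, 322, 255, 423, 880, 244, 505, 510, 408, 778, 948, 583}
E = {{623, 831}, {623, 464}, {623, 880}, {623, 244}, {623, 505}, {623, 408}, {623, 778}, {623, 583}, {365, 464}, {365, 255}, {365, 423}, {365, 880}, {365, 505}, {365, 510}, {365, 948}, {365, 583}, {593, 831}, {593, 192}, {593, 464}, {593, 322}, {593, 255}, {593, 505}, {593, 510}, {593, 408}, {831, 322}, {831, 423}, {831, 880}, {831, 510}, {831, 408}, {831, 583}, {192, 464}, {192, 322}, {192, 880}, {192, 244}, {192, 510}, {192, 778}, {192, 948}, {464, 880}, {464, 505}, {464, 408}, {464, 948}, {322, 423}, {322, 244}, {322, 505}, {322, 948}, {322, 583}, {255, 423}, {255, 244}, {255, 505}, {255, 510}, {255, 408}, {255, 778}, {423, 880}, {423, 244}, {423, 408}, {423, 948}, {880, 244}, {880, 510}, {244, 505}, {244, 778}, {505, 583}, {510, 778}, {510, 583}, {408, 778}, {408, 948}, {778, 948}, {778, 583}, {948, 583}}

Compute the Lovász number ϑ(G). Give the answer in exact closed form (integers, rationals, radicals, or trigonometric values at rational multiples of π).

sqrt(17)

deg(948) = 8; N(948) = {365, 192, 464, 322, 423, 408, 778, 583}.
N(583) = {623, 365, 831, 322, 505, 510, 778, 948}, |N(583)| = 8.
Vertex 322 has 8 neighbors: 593, 831, 192, 423, 244, 505, 948, 583.
deg(244) = 8; N(244) = {623, 192, 322, 255, 423, 880, 505, 778}.
G on 17 vertices is 8-regular; SR(17,8,3,4) — a Paley graph.
spec(A) ≈ [8.0, 1.562, -2.562] (distinct, 3 d.p.).
Lovász: ϑ = −17(-sqrt(17)/2 - 1/2)/(8+-(-sqrt(17)/2 - 1/2)) = sqrt(17).
Numerically 4.123105626.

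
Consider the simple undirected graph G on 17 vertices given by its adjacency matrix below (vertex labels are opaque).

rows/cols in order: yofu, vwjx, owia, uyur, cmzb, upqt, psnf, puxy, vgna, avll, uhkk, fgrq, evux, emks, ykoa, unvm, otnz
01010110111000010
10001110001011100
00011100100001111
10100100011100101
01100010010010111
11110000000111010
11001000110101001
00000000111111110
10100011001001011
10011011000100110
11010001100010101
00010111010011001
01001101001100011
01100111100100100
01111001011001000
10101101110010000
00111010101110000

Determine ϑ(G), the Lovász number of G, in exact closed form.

sqrt(17)

deg(owia) = 8; N(owia) = {uyur, cmzb, upqt, vgna, emks, ykoa, unvm, otnz}.
Vertex yofu has 8 neighbors: vwjx, uyur, upqt, psnf, vgna, avll, uhkk, unvm.
N(upqt) = {yofu, vwjx, owia, uyur, fgrq, evux, emks, unvm}, |N(upqt)| = 8.
Vertex vgna has 8 neighbors: yofu, owia, psnf, puxy, uhkk, emks, unvm, otnz.
17-vertex 8-regular graph: strongly regular (17,8,3,4).
spec(A) ≈ [8.0, 1.562, -2.562] (distinct, 3 d.p.).
λ_max=8, λ_min=-sqrt(17)/2 - 1/2; ϑ = −17·λ_min/(λ_max−λ_min) = sqrt(17).
Numerically 4.12310563.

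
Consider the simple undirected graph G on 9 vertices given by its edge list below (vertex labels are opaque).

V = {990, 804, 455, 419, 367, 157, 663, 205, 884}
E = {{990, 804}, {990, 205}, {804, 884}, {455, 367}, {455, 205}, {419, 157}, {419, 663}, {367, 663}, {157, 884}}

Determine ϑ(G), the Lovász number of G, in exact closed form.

9*cos(pi/9)/(cos(pi/9) + 1)

Vertex 884 has 2 neighbors: 804, 157.
Vertex 990 has 2 neighbors: 804, 205.
Vertex 367 has 2 neighbors: 455, 663.
N(455) = {367, 205}, |N(455)| = 2.
deg(v) = 2 for all v (|V|=9); the odd cycle C_{9}.
Distinct eigenvalues (to 4 d.p.): [2.0, 1.5321, 0.3473, -1.0, -1.8794].
Lovász (edge-transitive): ϑ = −9·(-2*cos(pi/9))/((2)−(-2*cos(pi/9))) = 9*cos(pi/9)/(cos(pi/9) + 1).
ϑ(G) ≈ 4.360089581.
Lovász sandwich 4 ≤ 9*cos(pi/9)/(cos(pi/9) + 1) ≤ 5: both strict.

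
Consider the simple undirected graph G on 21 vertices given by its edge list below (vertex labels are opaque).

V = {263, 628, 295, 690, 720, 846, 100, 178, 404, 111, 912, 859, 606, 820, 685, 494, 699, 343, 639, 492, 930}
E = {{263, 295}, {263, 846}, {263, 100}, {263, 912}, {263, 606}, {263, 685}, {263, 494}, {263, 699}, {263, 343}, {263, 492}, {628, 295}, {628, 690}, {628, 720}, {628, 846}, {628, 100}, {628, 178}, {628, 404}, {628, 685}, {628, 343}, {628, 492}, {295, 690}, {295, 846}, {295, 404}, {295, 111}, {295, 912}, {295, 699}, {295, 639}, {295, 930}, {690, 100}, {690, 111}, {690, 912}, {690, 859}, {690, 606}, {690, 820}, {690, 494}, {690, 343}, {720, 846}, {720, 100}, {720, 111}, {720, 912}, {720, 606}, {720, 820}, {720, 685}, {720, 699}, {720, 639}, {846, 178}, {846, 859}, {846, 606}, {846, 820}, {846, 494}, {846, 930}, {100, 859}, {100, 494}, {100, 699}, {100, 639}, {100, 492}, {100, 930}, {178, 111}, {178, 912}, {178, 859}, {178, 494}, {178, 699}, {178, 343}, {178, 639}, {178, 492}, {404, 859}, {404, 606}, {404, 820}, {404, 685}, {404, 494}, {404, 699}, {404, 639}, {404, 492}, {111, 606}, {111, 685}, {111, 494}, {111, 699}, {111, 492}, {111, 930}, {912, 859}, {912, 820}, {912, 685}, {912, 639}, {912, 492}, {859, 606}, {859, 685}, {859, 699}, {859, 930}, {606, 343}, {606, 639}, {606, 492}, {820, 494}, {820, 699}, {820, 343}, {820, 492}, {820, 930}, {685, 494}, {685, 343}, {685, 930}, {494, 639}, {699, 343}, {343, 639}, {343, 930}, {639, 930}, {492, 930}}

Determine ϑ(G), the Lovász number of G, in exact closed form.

6

N(178) = {628, 846, 111, 912, 859, 494, 699, 343, 639, 492}, |N(178)| = 10.
deg(494) = 10; N(494) = {263, 690, 846, 100, 178, 404, 111, 820, 685, 639}.
deg(343) = 10; N(343) = {263, 628, 690, 178, 606, 820, 685, 699, 639, 930}.
deg(912) = 10; N(912) = {263, 295, 690, 720, 178, 859, 820, 685, 639, 492}.
deg(v) = 10 for all v (|V|=21); this is K(7,2), the Kneser graph.
The 3 distinct eigenvalues: [10.0, 1.0, -4.0].
−21·(-4) / ((10)−(-4)) = 6 = ϑ(G).
ϑ(G) ≈ 6.0000000.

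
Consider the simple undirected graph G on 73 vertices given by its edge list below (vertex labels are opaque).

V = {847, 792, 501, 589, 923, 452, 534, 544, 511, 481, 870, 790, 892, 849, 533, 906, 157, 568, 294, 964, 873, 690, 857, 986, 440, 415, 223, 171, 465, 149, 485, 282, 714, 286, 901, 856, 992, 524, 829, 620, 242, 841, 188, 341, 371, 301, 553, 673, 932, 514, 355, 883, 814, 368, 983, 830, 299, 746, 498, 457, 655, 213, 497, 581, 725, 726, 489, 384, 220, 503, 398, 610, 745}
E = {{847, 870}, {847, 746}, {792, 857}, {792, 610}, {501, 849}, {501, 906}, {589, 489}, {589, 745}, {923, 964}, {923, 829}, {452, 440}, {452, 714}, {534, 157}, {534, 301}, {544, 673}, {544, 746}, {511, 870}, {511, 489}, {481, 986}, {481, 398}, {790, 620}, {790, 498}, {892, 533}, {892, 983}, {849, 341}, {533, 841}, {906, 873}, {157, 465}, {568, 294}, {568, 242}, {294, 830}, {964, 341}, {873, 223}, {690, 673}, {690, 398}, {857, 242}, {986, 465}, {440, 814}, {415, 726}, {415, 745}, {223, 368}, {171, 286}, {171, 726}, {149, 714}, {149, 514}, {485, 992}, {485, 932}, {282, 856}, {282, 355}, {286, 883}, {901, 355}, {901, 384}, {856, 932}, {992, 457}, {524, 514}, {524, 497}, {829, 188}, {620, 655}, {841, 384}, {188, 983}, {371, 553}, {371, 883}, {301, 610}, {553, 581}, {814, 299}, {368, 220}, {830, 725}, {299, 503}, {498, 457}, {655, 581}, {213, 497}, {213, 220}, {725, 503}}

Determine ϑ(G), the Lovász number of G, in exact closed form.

Vertex 847 has 2 neighbors: 870, 746.
Vertex 301 has 2 neighbors: 534, 610.
Vertex 485 has 2 neighbors: 992, 932.
deg(849) = 2; N(849) = {501, 341}.
73-vertex 2-regular graph: connected 2-regular on 73 ⇒ C_{73}.
Distinct eigenvalues (to 3 d.p.): [2.0, 1.993, 1.97, 1.934, 1.883, 1.818, 1.739, 1.648, 1.544, 1.429, 1.304, 1.169, 1.025, 0.873, 0.715, 0.552, 0.385, 0.215, 0.043, -0.129, -0.3, -0.469, -0.634, -0.795, -0.95, -1.098, -1.237, -1.368, -1.488, -1.598, -1.695, -1.78, -1.852, -1.91, -1.954, -1.983, -1.998].
With N=73: ϑ(G) = 73·(-(-1)*2*cos(pi/73))/(2−(-2*cos(pi/73))) = 73*cos(pi/73)/(cos(pi/73) + 1).
≈ 36.483094774 (to 9 d.p.).
α=36, χ(Ḡ)=37; ϑ=73*cos(pi/73)/(cos(pi/73) + 1) lies between (both strict).

73*cos(pi/73)/(cos(pi/73) + 1)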